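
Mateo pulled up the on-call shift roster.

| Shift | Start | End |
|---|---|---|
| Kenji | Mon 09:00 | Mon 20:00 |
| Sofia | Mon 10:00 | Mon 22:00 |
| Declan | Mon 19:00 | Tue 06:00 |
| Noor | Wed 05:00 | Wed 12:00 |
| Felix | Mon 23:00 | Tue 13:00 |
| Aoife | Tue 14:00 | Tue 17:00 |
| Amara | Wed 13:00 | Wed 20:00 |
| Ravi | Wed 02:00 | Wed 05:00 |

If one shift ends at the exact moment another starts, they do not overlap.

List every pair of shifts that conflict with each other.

Declan & Felix, Declan & Kenji, Declan & Sofia, Kenji & Sofia

Sorted by start: Kenji, Sofia, Declan, Felix, Aoife, Ravi, Noor, Amara.
Sofia starts before Kenji ends → Kenji and Sofia overlap.
Declan starts before Kenji ends → Kenji and Declan overlap.
Felix starts after Kenji ends, so nothing later overlaps Kenji either.
Declan starts before Sofia ends → Sofia and Declan overlap.
Felix starts after Sofia ends, so nothing later overlaps Sofia either.
Felix starts before Declan ends → Declan and Felix overlap.
Aoife starts after Declan ends, so nothing later overlaps Declan either.
Aoife starts after Felix ends, so nothing later overlaps Felix either.
Ravi starts after Aoife ends, so nothing later overlaps Aoife either.
Noor starts exactly when Ravi ends (back-to-back, no overlap), so nothing later overlaps Ravi either.
Amara starts after Noor ends.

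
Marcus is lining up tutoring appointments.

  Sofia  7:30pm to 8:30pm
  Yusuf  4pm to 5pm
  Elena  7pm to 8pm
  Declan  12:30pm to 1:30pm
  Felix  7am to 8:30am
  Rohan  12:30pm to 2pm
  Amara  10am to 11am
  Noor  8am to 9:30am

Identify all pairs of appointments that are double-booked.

Declan & Rohan, Elena & Sofia, Felix & Noor

Sorted by start: Felix, Noor, Amara, Rohan, Declan, Yusuf, Elena, Sofia.
Noor starts before Felix ends → Felix and Noor overlap.
Amara starts after Felix ends, so Felix has no further overlaps.
Amara starts after Noor ends, so Noor has no further overlaps.
Rohan starts after Amara ends, so Amara has no further overlaps.
Declan starts before Rohan ends → Rohan and Declan overlap.
Yusuf starts after Rohan ends, so Rohan has no further overlaps.
Yusuf starts after Declan ends, so Declan has no further overlaps.
Elena starts after Yusuf ends, so Yusuf has no further overlaps.
Sofia starts before Elena ends → Elena and Sofia overlap.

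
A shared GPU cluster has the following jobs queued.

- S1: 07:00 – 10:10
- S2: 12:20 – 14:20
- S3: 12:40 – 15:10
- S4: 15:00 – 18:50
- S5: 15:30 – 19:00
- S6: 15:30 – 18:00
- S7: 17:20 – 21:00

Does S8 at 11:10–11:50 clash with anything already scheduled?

No — it doesn't clash with anything

S1: ends 10:10 at or before S8 starts 11:10 → clear.
S2: starts 12:20 at or after S8 ends 11:50 → clear.
S3: starts 12:40 at or after S8 ends 11:50 → clear.
S4: starts 15:00 at or after S8 ends 11:50 → clear.
S5: starts 15:30 at or after S8 ends 11:50 → clear.
S6: starts 15:30 at or after S8 ends 11:50 → clear.
S7: starts 17:20 at or after S8 ends 11:50 → clear.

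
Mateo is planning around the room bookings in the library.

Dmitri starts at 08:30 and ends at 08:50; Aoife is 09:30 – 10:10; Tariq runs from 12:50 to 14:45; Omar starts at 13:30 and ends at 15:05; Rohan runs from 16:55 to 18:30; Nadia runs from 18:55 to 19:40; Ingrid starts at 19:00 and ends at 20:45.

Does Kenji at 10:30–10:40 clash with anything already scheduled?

Dmitri: ends 08:50 at or before Kenji starts 10:30 → clear.
Aoife: ends 10:10 at or before Kenji starts 10:30 → clear.
Tariq: starts 12:50 at or after Kenji ends 10:40 → clear.
Omar: starts 13:30 at or after Kenji ends 10:40 → clear.
Rohan: starts 16:55 at or after Kenji ends 10:40 → clear.
Nadia: starts 18:55 at or after Kenji ends 10:40 → clear.
Ingrid: starts 19:00 at or after Kenji ends 10:40 → clear.

No — it doesn't clash with anything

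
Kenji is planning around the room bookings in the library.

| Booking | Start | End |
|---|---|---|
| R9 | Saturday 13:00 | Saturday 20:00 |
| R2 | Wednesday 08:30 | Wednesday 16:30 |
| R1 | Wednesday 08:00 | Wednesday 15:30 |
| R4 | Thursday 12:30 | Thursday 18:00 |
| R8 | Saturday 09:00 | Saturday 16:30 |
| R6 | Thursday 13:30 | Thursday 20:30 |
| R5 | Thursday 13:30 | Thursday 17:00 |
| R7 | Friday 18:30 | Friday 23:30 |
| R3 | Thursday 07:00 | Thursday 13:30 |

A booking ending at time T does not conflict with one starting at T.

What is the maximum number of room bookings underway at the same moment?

Walk through starts and ends in time order (an end at T is processed before a start at T):
Wednesday 08:00 start R1 → 1
Wednesday 08:30 start R2 → 2
Wednesday 15:30 end R1 → 1
Wednesday 16:30 end R2 → 0
Thursday 07:00 start R3 → 1
Thursday 12:30 start R4 → 2
Thursday 13:30 end R3 → 1
Thursday 13:30 start R5 → 2
Thursday 13:30 start R6 → 3
Thursday 17:00 end R5 → 2
Thursday 18:00 end R4 → 1
Thursday 20:30 end R6 → 0
Friday 18:30 start R7 → 1
Friday 23:30 end R7 → 0
Saturday 09:00 start R8 → 1
Saturday 13:00 start R9 → 2
Saturday 16:30 end R8 → 1
Saturday 20:00 end R9 → 0
Peak is 3, at Thursday 13:30 (R4, R5, R6).

3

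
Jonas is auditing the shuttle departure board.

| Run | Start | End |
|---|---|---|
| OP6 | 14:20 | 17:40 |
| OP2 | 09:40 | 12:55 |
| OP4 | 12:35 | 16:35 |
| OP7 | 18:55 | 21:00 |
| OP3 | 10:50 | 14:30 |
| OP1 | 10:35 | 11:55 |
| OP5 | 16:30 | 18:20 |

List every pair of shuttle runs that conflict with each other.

Two intervals overlap when each starts before the other ends.
Sorted by start: OP2, OP1, OP3, OP4, OP6, OP5, OP7.
OP1 starts before OP2 ends → OP2 and OP1 overlap.
OP3 starts before OP2 ends → OP2 and OP3 overlap.
OP4 starts before OP2 ends → OP2 and OP4 overlap.
OP6 starts after OP2 ends, so OP2 has no further overlaps.
OP3 starts before OP1 ends → OP1 and OP3 overlap.
OP4 starts after OP1 ends, so OP1 has no further overlaps.
OP4 starts before OP3 ends → OP3 and OP4 overlap.
OP6 starts before OP3 ends → OP3 and OP6 overlap.
OP5 starts after OP3 ends, so OP3 has no further overlaps.
OP6 starts before OP4 ends → OP4 and OP6 overlap.
OP5 starts before OP4 ends → OP4 and OP5 overlap.
OP7 starts after OP4 ends.
OP5 starts before OP6 ends → OP6 and OP5 overlap.
OP7 starts after OP6 ends.
OP7 starts after OP5 ends.

OP1 & OP2, OP1 & OP3, OP2 & OP3, OP2 & OP4, OP3 & OP4, OP3 & OP6, OP4 & OP5, OP4 & OP6, OP5 & OP6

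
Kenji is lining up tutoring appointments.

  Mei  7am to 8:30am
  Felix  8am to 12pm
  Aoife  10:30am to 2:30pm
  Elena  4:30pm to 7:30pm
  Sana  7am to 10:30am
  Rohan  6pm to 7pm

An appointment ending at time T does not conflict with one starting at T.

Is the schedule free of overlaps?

No

Two intervals overlap when each starts before the other ends.
Sorted by start: Mei, Sana, Felix, Aoife, Elena, Rohan.
Sana starts before Mei ends → Mei and Sana overlap.
That's a conflict, so the schedule is not conflict-free.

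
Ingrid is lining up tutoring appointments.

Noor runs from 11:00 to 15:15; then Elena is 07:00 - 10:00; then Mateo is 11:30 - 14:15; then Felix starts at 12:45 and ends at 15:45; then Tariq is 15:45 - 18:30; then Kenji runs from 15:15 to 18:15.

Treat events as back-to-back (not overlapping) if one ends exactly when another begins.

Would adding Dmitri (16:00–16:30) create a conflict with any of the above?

Elena: ends 10:00 at or before Dmitri starts 16:00 → clear.
Noor: ends 15:15 at or before Dmitri starts 16:00 → clear.
Mateo: ends 14:15 at or before Dmitri starts 16:00 → clear.
Felix: ends 15:45 at or before Dmitri starts 16:00 → clear.
Kenji: starts 15:15 before Dmitri ends 16:30, and ends 18:15 after Dmitri starts 16:00 → overlap.
Tariq: starts 15:45 before Dmitri ends 16:30, and ends 18:30 after Dmitri starts 16:00 → overlap.
Dmitri overlaps Tariq, Kenji.

Yes — it overlaps Kenji, Tariq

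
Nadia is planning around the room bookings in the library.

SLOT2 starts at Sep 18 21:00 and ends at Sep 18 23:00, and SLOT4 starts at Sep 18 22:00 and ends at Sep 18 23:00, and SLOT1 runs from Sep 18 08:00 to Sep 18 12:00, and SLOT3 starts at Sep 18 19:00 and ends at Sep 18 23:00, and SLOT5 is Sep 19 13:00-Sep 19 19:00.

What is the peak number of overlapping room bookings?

Walk through starts and ends in time order (an end at T is processed before a start at T):
Sep 18 08:00 start SLOT1 → 1
Sep 18 12:00 end SLOT1 → 0
Sep 18 19:00 start SLOT3 → 1
Sep 18 21:00 start SLOT2 → 2
Sep 18 22:00 start SLOT4 → 3
Sep 18 23:00 end SLOT2 → 2
Sep 18 23:00 end SLOT3 → 1
Sep 18 23:00 end SLOT4 → 0
Sep 19 13:00 start SLOT5 → 1
Sep 19 19:00 end SLOT5 → 0
Peak is 3, at Sep 18 22:00 (SLOT2, SLOT3, SLOT4).

3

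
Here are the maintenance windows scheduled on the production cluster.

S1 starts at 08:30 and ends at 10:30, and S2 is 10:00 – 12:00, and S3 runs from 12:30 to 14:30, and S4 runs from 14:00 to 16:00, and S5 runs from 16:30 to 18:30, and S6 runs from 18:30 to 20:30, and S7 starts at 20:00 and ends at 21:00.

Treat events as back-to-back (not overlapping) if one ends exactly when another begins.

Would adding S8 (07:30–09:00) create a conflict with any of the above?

S1: starts 08:30 before S8 ends 09:00, and ends 10:30 after S8 starts 07:30 → overlap.
S2: starts 10:00 at or after S8 ends 09:00 → clear.
S3: starts 12:30 at or after S8 ends 09:00 → clear.
S4: starts 14:00 at or after S8 ends 09:00 → clear.
S5: starts 16:30 at or after S8 ends 09:00 → clear.
S6: starts 18:30 at or after S8 ends 09:00 → clear.
S7: starts 20:00 at or after S8 ends 09:00 → clear.
S8 overlaps S1.

Yes — it overlaps S1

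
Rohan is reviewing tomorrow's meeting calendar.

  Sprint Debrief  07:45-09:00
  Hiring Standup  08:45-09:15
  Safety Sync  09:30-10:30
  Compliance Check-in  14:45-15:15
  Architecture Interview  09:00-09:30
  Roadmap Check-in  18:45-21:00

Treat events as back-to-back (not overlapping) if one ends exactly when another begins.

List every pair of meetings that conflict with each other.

Architecture Interview & Hiring Standup, Hiring Standup & Sprint Debrief

Two intervals overlap when each starts before the other ends.
Sorted by start: Sprint Debrief, Hiring Standup, Architecture Interview, Safety Sync, Compliance Check-in, Roadmap Check-in.
Hiring Standup starts before Sprint Debrief ends → Sprint Debrief and Hiring Standup overlap.
Architecture Interview starts exactly when Sprint Debrief ends (back-to-back, no overlap); Sprint Debrief is clear from here.
Architecture Interview starts before Hiring Standup ends → Hiring Standup and Architecture Interview overlap.
Safety Sync starts after Hiring Standup ends; Hiring Standup is clear from here.
Safety Sync starts exactly when Architecture Interview ends (back-to-back, no overlap); Architecture Interview is clear from here.
Compliance Check-in starts after Safety Sync ends; Safety Sync is clear from here.
Roadmap Check-in starts after Compliance Check-in ends.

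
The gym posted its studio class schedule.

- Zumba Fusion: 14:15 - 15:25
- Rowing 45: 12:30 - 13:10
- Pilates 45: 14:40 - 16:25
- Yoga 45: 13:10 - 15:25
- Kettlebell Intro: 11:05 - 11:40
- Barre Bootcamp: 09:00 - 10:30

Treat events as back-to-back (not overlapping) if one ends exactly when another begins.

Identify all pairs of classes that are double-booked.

Pilates 45 & Yoga 45, Pilates 45 & Zumba Fusion, Yoga 45 & Zumba Fusion

Sorted by start: Barre Bootcamp, Kettlebell Intro, Rowing 45, Yoga 45, Zumba Fusion, Pilates 45.
Kettlebell Intro starts after Barre Bootcamp ends — done with Barre Bootcamp.
Rowing 45 starts after Kettlebell Intro ends — done with Kettlebell Intro.
Yoga 45 starts exactly when Rowing 45 ends (back-to-back, no overlap) — done with Rowing 45.
Zumba Fusion starts before Yoga 45 ends → Yoga 45 and Zumba Fusion overlap.
Pilates 45 starts before Yoga 45 ends → Yoga 45 and Pilates 45 overlap.
Pilates 45 starts before Zumba Fusion ends → Zumba Fusion and Pilates 45 overlap.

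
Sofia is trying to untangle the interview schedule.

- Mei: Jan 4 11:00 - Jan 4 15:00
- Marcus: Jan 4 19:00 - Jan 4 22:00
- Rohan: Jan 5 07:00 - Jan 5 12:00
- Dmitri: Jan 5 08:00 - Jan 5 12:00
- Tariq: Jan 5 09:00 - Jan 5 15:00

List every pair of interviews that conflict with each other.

Two intervals overlap when each starts before the other ends.
Sorted by start: Mei, Marcus, Rohan, Dmitri, Tariq.
Marcus starts after Mei ends, so Mei has no further overlaps.
Rohan starts after Marcus ends, so Marcus has no further overlaps.
Dmitri starts before Rohan ends → Rohan and Dmitri overlap.
Tariq starts before Rohan ends → Rohan and Tariq overlap.
Tariq starts before Dmitri ends → Dmitri and Tariq overlap.

Dmitri & Rohan, Dmitri & Tariq, Rohan & Tariq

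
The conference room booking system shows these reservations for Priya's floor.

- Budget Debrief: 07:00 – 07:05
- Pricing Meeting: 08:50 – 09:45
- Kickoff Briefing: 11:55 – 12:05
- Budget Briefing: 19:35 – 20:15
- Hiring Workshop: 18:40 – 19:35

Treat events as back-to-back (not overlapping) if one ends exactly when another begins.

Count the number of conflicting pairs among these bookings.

Sorted by start: Budget Debrief, Pricing Meeting, Kickoff Briefing, Hiring Workshop, Budget Briefing.
Pricing Meeting starts after Budget Debrief ends; Budget Debrief is clear from here.
Kickoff Briefing starts after Pricing Meeting ends; Pricing Meeting is clear from here.
Hiring Workshop starts after Kickoff Briefing ends; Kickoff Briefing is clear from here.
Budget Briefing starts exactly when Hiring Workshop ends (back-to-back, no overlap).
No pair overlaps.

0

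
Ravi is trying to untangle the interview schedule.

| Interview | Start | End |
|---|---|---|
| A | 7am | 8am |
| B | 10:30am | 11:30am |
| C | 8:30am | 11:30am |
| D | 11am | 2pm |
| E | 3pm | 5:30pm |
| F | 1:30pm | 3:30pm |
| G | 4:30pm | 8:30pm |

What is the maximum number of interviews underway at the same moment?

3

Sort all start/end points and keep a running count:
7am start A → 1
8am end A → 0
8:30am start C → 1
10:30am start B → 2
11am start D → 3
11:30am end B → 2
11:30am end C → 1
1:30pm start F → 2
2pm end D → 1
3pm start E → 2
3:30pm end F → 1
4:30pm start G → 2
5:30pm end E → 1
8:30pm end G → 0
Peak is 3, at 11am (B, C, D).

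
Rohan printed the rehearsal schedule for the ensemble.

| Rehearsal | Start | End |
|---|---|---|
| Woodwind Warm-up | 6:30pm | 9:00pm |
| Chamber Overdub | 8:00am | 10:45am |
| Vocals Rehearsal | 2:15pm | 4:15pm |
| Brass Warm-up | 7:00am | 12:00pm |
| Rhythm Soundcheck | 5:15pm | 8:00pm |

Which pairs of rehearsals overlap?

Brass Warm-up & Chamber Overdub, Rhythm Soundcheck & Woodwind Warm-up

Sorted by start: Brass Warm-up, Chamber Overdub, Vocals Rehearsal, Rhythm Soundcheck, Woodwind Warm-up.
Chamber Overdub starts before Brass Warm-up ends → Brass Warm-up and Chamber Overdub overlap.
Vocals Rehearsal starts after Brass Warm-up ends, so nothing later overlaps Brass Warm-up either.
Vocals Rehearsal starts after Chamber Overdub ends, so nothing later overlaps Chamber Overdub either.
Rhythm Soundcheck starts after Vocals Rehearsal ends, so nothing later overlaps Vocals Rehearsal either.
Woodwind Warm-up starts before Rhythm Soundcheck ends → Rhythm Soundcheck and Woodwind Warm-up overlap.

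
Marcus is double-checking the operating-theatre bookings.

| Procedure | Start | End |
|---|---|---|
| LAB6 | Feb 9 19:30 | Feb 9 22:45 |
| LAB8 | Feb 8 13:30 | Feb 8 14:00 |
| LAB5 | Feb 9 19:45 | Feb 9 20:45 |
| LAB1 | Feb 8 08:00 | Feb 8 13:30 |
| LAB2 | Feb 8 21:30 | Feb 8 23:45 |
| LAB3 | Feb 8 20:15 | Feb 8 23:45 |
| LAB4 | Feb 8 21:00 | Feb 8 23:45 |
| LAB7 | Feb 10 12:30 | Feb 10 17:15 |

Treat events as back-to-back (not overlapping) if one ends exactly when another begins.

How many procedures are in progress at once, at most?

Sweep the timeline, counting +1 at each start and −1 at each end (ends before starts at a tie):
Feb 8 08:00 start LAB1 → 1
Feb 8 13:30 end LAB1 → 0
Feb 8 13:30 start LAB8 → 1
Feb 8 14:00 end LAB8 → 0
Feb 8 20:15 start LAB3 → 1
Feb 8 21:00 start LAB4 → 2
Feb 8 21:30 start LAB2 → 3
Feb 8 23:45 end LAB2 → 2
Feb 8 23:45 end LAB3 → 1
Feb 8 23:45 end LAB4 → 0
Feb 9 19:30 start LAB6 → 1
Feb 9 19:45 start LAB5 → 2
Feb 9 20:45 end LAB5 → 1
Feb 9 22:45 end LAB6 → 0
Feb 10 12:30 start LAB7 → 1
Feb 10 17:15 end LAB7 → 0
Peak is 3, at Feb 8 21:30 (LAB2, LAB3, LAB4).

3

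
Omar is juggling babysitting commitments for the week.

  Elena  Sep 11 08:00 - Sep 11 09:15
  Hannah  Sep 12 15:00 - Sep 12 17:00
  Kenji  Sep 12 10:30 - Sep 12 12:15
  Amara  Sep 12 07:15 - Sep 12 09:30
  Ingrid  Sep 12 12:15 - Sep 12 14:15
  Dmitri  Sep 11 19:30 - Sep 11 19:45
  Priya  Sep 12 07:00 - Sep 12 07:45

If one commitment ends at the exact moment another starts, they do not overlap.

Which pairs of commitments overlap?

Sorted by start: Elena, Dmitri, Priya, Amara, Kenji, Ingrid, Hannah.
Dmitri starts after Elena ends, so nothing later overlaps Elena either.
Priya starts after Dmitri ends, so nothing later overlaps Dmitri either.
Amara starts before Priya ends → Priya and Amara overlap.
Kenji starts after Priya ends, so nothing later overlaps Priya either.
Kenji starts after Amara ends, so nothing later overlaps Amara either.
Ingrid starts exactly when Kenji ends (back-to-back, no overlap), so nothing later overlaps Kenji either.
Hannah starts after Ingrid ends.

Amara & Priya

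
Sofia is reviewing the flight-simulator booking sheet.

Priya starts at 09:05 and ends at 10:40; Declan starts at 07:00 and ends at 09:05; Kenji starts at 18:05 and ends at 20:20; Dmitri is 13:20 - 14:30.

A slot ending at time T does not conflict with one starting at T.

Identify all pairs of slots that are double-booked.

Two intervals overlap when each starts before the other ends.
Sorted by start: Declan, Priya, Dmitri, Kenji.
Priya starts exactly when Declan ends (back-to-back, no overlap), so Declan has no further overlaps.
Dmitri starts after Priya ends, so Priya has no further overlaps.
Kenji starts after Dmitri ends.

no overlapping pairs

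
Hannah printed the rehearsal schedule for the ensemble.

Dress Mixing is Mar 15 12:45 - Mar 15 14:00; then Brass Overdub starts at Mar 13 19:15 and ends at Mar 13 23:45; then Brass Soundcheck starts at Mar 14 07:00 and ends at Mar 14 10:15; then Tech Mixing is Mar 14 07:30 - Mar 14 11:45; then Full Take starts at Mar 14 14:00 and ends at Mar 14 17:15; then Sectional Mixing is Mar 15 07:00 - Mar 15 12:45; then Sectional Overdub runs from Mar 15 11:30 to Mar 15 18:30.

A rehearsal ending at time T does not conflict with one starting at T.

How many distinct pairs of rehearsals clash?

3

Sorted by start: Brass Overdub, Brass Soundcheck, Tech Mixing, Full Take, Sectional Mixing, Sectional Overdub, Dress Mixing.
Brass Soundcheck starts after Brass Overdub ends, so nothing later overlaps Brass Overdub either.
Tech Mixing starts before Brass Soundcheck ends → Brass Soundcheck and Tech Mixing overlap.
Full Take starts after Brass Soundcheck ends, so nothing later overlaps Brass Soundcheck either.
Full Take starts after Tech Mixing ends, so nothing later overlaps Tech Mixing either.
Sectional Mixing starts after Full Take ends, so nothing later overlaps Full Take either.
Sectional Overdub starts before Sectional Mixing ends → Sectional Mixing and Sectional Overdub overlap.
Dress Mixing starts exactly when Sectional Mixing ends (back-to-back, no overlap).
Dress Mixing starts before Sectional Overdub ends → Sectional Overdub and Dress Mixing overlap.
Overlapping pairs: Brass Soundcheck & Tech Mixing, Dress Mixing & Sectional Overdub, Sectional Mixing & Sectional Overdub — 3 in total.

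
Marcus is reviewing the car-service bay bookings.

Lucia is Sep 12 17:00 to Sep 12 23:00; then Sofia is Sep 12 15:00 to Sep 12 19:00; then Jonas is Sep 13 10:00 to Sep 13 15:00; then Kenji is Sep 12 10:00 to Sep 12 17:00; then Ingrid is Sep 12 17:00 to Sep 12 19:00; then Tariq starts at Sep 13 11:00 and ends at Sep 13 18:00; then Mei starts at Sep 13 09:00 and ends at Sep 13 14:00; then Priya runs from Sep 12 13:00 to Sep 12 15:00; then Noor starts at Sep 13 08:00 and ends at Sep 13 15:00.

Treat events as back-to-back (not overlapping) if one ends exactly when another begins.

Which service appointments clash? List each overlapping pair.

Sorted by start: Kenji, Priya, Sofia, Lucia, Ingrid, Noor, Mei, Jonas, Tariq.
Priya starts before Kenji ends → Kenji and Priya overlap.
Sofia starts before Kenji ends → Kenji and Sofia overlap.
Lucia starts exactly when Kenji ends (back-to-back, no overlap) — done with Kenji.
Sofia starts exactly when Priya ends (back-to-back, no overlap) — done with Priya.
Lucia starts before Sofia ends → Sofia and Lucia overlap.
Ingrid starts before Sofia ends → Sofia and Ingrid overlap.
Noor starts after Sofia ends — done with Sofia.
Ingrid starts before Lucia ends → Lucia and Ingrid overlap.
Noor starts after Lucia ends — done with Lucia.
Noor starts after Ingrid ends — done with Ingrid.
Mei starts before Noor ends → Noor and Mei overlap.
Jonas starts before Noor ends → Noor and Jonas overlap.
Tariq starts before Noor ends → Noor and Tariq overlap.
Jonas starts before Mei ends → Mei and Jonas overlap.
Tariq starts before Mei ends → Mei and Tariq overlap.
Tariq starts before Jonas ends → Jonas and Tariq overlap.

Ingrid & Lucia, Ingrid & Sofia, Jonas & Mei, Jonas & Noor, Jonas & Tariq, Kenji & Priya, Kenji & Sofia, Lucia & Sofia, Mei & Noor, Mei & Tariq, Noor & Tariq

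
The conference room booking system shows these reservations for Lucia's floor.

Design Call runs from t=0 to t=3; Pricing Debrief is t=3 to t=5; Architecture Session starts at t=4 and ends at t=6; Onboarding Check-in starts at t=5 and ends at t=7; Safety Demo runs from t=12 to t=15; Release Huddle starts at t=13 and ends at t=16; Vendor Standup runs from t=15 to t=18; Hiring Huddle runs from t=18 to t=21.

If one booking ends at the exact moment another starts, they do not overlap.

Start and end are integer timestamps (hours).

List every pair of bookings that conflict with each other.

Architecture Session & Onboarding Check-in, Architecture Session & Pricing Debrief, Release Huddle & Safety Demo, Release Huddle & Vendor Standup

Sorted by start: Design Call, Pricing Debrief, Architecture Session, Onboarding Check-in, Safety Demo, Release Huddle, Vendor Standup, Hiring Huddle.
Pricing Debrief starts exactly when Design Call ends (back-to-back, no overlap); Design Call is clear from here.
Architecture Session starts before Pricing Debrief ends → Pricing Debrief and Architecture Session overlap.
Onboarding Check-in starts exactly when Pricing Debrief ends (back-to-back, no overlap); Pricing Debrief is clear from here.
Onboarding Check-in starts before Architecture Session ends → Architecture Session and Onboarding Check-in overlap.
Safety Demo starts after Architecture Session ends; Architecture Session is clear from here.
Safety Demo starts after Onboarding Check-in ends; Onboarding Check-in is clear from here.
Release Huddle starts before Safety Demo ends → Safety Demo and Release Huddle overlap.
Vendor Standup starts exactly when Safety Demo ends (back-to-back, no overlap); Safety Demo is clear from here.
Vendor Standup starts before Release Huddle ends → Release Huddle and Vendor Standup overlap.
Hiring Huddle starts after Release Huddle ends.
Hiring Huddle starts exactly when Vendor Standup ends (back-to-back, no overlap).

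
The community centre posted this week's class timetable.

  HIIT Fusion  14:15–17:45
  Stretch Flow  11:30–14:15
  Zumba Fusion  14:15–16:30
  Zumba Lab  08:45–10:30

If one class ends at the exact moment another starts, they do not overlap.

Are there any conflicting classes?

Sorted by start: Zumba Lab, Stretch Flow, Zumba Fusion, HIIT Fusion.
Stretch Flow starts after Zumba Lab ends; Zumba Lab is clear from here.
Zumba Fusion starts exactly when Stretch Flow ends (back-to-back, no overlap); Stretch Flow is clear from here.
HIIT Fusion starts before Zumba Fusion ends → Zumba Fusion and HIIT Fusion overlap.
That's a conflict, so the schedule is not conflict-free.

Yes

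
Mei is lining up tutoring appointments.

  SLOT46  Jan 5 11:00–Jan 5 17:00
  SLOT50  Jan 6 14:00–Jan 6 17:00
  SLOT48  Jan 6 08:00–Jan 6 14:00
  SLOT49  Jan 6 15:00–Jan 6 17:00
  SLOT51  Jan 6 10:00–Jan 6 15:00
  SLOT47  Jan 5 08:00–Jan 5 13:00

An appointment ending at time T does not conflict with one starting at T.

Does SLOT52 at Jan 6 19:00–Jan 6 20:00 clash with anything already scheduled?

No — it doesn't clash with anything

SLOT47: ends Jan 5 13:00 at or before SLOT52 starts Jan 6 19:00 → clear.
SLOT46: ends Jan 5 17:00 at or before SLOT52 starts Jan 6 19:00 → clear.
SLOT48: ends Jan 6 14:00 at or before SLOT52 starts Jan 6 19:00 → clear.
SLOT51: ends Jan 6 15:00 at or before SLOT52 starts Jan 6 19:00 → clear.
SLOT50: ends Jan 6 17:00 at or before SLOT52 starts Jan 6 19:00 → clear.
SLOT49: ends Jan 6 17:00 at or before SLOT52 starts Jan 6 19:00 → clear.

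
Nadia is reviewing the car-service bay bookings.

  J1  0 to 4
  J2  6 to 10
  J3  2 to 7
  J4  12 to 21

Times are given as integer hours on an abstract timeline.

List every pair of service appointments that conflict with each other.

Two intervals overlap when each starts before the other ends.
Sorted by start: J1, J3, J2, J4.
J3 starts before J1 ends → J1 and J3 overlap.
J2 starts after J1 ends; J1 is clear from here.
J2 starts before J3 ends → J3 and J2 overlap.
J4 starts after J3 ends.
J4 starts after J2 ends.

J1 & J3, J2 & J3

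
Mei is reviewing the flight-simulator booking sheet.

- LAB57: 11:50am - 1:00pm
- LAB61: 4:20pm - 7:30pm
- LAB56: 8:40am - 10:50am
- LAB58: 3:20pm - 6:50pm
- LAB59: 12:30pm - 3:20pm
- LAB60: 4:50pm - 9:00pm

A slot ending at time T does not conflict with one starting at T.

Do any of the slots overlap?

Sorted by start: LAB56, LAB57, LAB59, LAB58, LAB61, LAB60.
LAB57 starts after LAB56 ends; LAB56 is clear from here.
LAB59 starts before LAB57 ends → LAB57 and LAB59 overlap.
That's a conflict, so the schedule is not conflict-free.

Yes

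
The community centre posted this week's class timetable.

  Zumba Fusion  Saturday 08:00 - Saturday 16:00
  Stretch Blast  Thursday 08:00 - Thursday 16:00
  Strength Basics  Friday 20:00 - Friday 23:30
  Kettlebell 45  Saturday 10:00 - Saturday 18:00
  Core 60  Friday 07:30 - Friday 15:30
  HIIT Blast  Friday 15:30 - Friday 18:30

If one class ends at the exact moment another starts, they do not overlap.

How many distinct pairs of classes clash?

Two intervals overlap when each starts before the other ends.
Sorted by start: Stretch Blast, Core 60, HIIT Blast, Strength Basics, Zumba Fusion, Kettlebell 45.
Core 60 starts after Stretch Blast ends, so Stretch Blast has no further overlaps.
HIIT Blast starts exactly when Core 60 ends (back-to-back, no overlap), so Core 60 has no further overlaps.
Strength Basics starts after HIIT Blast ends, so HIIT Blast has no further overlaps.
Zumba Fusion starts after Strength Basics ends, so Strength Basics has no further overlaps.
Kettlebell 45 starts before Zumba Fusion ends → Zumba Fusion and Kettlebell 45 overlap.
Overlapping pairs: Kettlebell 45 & Zumba Fusion — 1 in total.

1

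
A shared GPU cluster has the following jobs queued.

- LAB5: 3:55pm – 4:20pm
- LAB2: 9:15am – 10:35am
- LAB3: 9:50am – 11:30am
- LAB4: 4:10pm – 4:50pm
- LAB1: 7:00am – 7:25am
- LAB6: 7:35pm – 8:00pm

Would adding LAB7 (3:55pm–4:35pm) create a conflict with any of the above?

Yes — it overlaps LAB4, LAB5

LAB1: ends 7:25am at or before LAB7 starts 3:55pm → clear.
LAB2: ends 10:35am at or before LAB7 starts 3:55pm → clear.
LAB3: ends 11:30am at or before LAB7 starts 3:55pm → clear.
LAB5: starts 3:55pm before LAB7 ends 4:35pm, and ends 4:20pm after LAB7 starts 3:55pm → overlap.
LAB4: starts 4:10pm before LAB7 ends 4:35pm, and ends 4:50pm after LAB7 starts 3:55pm → overlap.
LAB6: starts 7:35pm at or after LAB7 ends 4:35pm → clear.
LAB7 overlaps LAB4, LAB5.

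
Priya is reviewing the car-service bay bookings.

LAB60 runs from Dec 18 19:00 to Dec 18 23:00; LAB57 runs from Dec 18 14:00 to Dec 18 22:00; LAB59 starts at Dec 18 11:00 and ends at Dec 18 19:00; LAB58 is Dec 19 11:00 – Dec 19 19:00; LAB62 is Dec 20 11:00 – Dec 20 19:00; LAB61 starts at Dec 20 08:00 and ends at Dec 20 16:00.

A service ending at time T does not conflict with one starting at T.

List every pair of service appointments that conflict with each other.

Two intervals overlap when each starts before the other ends.
Sorted by start: LAB59, LAB57, LAB60, LAB58, LAB61, LAB62.
LAB57 starts before LAB59 ends → LAB59 and LAB57 overlap.
LAB60 starts exactly when LAB59 ends (back-to-back, no overlap) — done with LAB59.
LAB60 starts before LAB57 ends → LAB57 and LAB60 overlap.
LAB58 starts after LAB57 ends — done with LAB57.
LAB58 starts after LAB60 ends — done with LAB60.
LAB61 starts after LAB58 ends — done with LAB58.
LAB62 starts before LAB61 ends → LAB61 and LAB62 overlap.

LAB57 & LAB59, LAB57 & LAB60, LAB61 & LAB62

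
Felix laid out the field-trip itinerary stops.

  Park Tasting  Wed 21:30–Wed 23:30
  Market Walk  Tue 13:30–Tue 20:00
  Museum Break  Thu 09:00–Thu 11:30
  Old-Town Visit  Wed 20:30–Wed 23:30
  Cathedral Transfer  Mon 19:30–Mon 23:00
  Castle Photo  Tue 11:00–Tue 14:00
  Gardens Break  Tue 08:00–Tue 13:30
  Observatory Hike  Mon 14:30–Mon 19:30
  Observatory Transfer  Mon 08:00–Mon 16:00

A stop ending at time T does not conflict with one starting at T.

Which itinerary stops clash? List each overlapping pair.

Castle Photo & Gardens Break, Castle Photo & Market Walk, Observatory Hike & Observatory Transfer, Old-Town Visit & Park Tasting

Sorted by start: Observatory Transfer, Observatory Hike, Cathedral Transfer, Gardens Break, Castle Photo, Market Walk, Old-Town Visit, Park Tasting, Museum Break.
Observatory Hike starts before Observatory Transfer ends → Observatory Transfer and Observatory Hike overlap.
Cathedral Transfer starts after Observatory Transfer ends, so nothing later overlaps Observatory Transfer either.
Cathedral Transfer starts exactly when Observatory Hike ends (back-to-back, no overlap), so nothing later overlaps Observatory Hike either.
Gardens Break starts after Cathedral Transfer ends, so nothing later overlaps Cathedral Transfer either.
Castle Photo starts before Gardens Break ends → Gardens Break and Castle Photo overlap.
Market Walk starts exactly when Gardens Break ends (back-to-back, no overlap), so nothing later overlaps Gardens Break either.
Market Walk starts before Castle Photo ends → Castle Photo and Market Walk overlap.
Old-Town Visit starts after Castle Photo ends, so nothing later overlaps Castle Photo either.
Old-Town Visit starts after Market Walk ends, so nothing later overlaps Market Walk either.
Park Tasting starts before Old-Town Visit ends → Old-Town Visit and Park Tasting overlap.
Museum Break starts after Old-Town Visit ends.
Museum Break starts after Park Tasting ends.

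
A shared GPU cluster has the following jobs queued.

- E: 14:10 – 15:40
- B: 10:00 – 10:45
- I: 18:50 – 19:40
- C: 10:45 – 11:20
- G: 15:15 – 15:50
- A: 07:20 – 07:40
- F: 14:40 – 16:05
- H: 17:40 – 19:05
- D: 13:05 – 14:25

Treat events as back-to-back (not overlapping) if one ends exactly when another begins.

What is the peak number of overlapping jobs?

Sort all start/end points and keep a running count:
07:20 start A → 1
07:40 end A → 0
10:00 start B → 1
10:45 end B → 0
10:45 start C → 1
11:20 end C → 0
13:05 start D → 1
14:10 start E → 2
14:25 end D → 1
14:40 start F → 2
15:15 start G → 3
15:40 end E → 2
15:50 end G → 1
16:05 end F → 0
17:40 start H → 1
18:50 start I → 2
19:05 end H → 1
19:40 end I → 0
Peak is 3, at 15:15 (E, F, G).

3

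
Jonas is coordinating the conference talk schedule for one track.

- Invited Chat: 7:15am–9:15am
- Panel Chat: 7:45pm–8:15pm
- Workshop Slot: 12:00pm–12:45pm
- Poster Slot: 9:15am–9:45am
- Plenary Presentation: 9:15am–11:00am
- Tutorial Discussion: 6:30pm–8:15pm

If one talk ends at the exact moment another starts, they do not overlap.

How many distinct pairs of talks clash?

Sorted by start: Invited Chat, Plenary Presentation, Poster Slot, Workshop Slot, Tutorial Discussion, Panel Chat.
Plenary Presentation starts exactly when Invited Chat ends (back-to-back, no overlap) — done with Invited Chat.
Poster Slot starts before Plenary Presentation ends → Plenary Presentation and Poster Slot overlap.
Workshop Slot starts after Plenary Presentation ends — done with Plenary Presentation.
Workshop Slot starts after Poster Slot ends — done with Poster Slot.
Tutorial Discussion starts after Workshop Slot ends — done with Workshop Slot.
Panel Chat starts before Tutorial Discussion ends → Tutorial Discussion and Panel Chat overlap.
Overlapping pairs: Panel Chat & Tutorial Discussion, Plenary Presentation & Poster Slot — 2 in total.

2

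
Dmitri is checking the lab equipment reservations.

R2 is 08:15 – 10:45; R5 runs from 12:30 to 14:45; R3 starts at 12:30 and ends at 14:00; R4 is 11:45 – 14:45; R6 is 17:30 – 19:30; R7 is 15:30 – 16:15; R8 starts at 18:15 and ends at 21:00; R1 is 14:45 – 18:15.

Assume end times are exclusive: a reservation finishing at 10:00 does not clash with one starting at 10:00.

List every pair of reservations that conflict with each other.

Sorted by start: R2, R4, R3, R5, R1, R7, R6, R8.
R4 starts after R2 ends — done with R2.
R3 starts before R4 ends → R4 and R3 overlap.
R5 starts before R4 ends → R4 and R5 overlap.
R1 starts exactly when R4 ends (back-to-back, no overlap) — done with R4.
R5 starts before R3 ends → R3 and R5 overlap.
R1 starts after R3 ends — done with R3.
R1 starts exactly when R5 ends (back-to-back, no overlap) — done with R5.
R7 starts before R1 ends → R1 and R7 overlap.
R6 starts before R1 ends → R1 and R6 overlap.
R8 starts exactly when R1 ends (back-to-back, no overlap).
R6 starts after R7 ends — done with R7.
R8 starts before R6 ends → R6 and R8 overlap.

R1 & R6, R1 & R7, R3 & R4, R3 & R5, R4 & R5, R6 & R8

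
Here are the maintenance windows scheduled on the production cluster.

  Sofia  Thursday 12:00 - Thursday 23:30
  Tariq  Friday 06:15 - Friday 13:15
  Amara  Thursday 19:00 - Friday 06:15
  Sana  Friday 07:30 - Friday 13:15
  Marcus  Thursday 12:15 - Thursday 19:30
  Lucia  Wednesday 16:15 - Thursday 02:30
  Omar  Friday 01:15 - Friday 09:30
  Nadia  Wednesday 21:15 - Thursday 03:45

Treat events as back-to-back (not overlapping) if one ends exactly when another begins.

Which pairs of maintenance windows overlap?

Amara & Marcus, Amara & Omar, Amara & Sofia, Lucia & Nadia, Marcus & Sofia, Omar & Sana, Omar & Tariq, Sana & Tariq

Two intervals overlap when each starts before the other ends.
Sorted by start: Lucia, Nadia, Sofia, Marcus, Amara, Omar, Tariq, Sana.
Nadia starts before Lucia ends → Lucia and Nadia overlap.
Sofia starts after Lucia ends, so nothing later overlaps Lucia either.
Sofia starts after Nadia ends, so nothing later overlaps Nadia either.
Marcus starts before Sofia ends → Sofia and Marcus overlap.
Amara starts before Sofia ends → Sofia and Amara overlap.
Omar starts after Sofia ends, so nothing later overlaps Sofia either.
Amara starts before Marcus ends → Marcus and Amara overlap.
Omar starts after Marcus ends, so nothing later overlaps Marcus either.
Omar starts before Amara ends → Amara and Omar overlap.
Tariq starts exactly when Amara ends (back-to-back, no overlap), so nothing later overlaps Amara either.
Tariq starts before Omar ends → Omar and Tariq overlap.
Sana starts before Omar ends → Omar and Sana overlap.
Sana starts before Tariq ends → Tariq and Sana overlap.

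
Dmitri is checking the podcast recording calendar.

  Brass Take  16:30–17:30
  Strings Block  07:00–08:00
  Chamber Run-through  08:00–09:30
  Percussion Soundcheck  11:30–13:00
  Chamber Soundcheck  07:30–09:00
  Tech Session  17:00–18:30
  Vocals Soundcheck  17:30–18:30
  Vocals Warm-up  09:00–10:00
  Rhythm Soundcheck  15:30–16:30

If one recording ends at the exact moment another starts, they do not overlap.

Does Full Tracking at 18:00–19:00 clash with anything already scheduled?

Yes — it overlaps Tech Session, Vocals Soundcheck

Strings Block: ends 08:00 at or before Full Tracking starts 18:00 → clear.
Chamber Soundcheck: ends 09:00 at or before Full Tracking starts 18:00 → clear.
Chamber Run-through: ends 09:30 at or before Full Tracking starts 18:00 → clear.
Vocals Warm-up: ends 10:00 at or before Full Tracking starts 18:00 → clear.
Percussion Soundcheck: ends 13:00 at or before Full Tracking starts 18:00 → clear.
Rhythm Soundcheck: ends 16:30 at or before Full Tracking starts 18:00 → clear.
Brass Take: ends 17:30 at or before Full Tracking starts 18:00 → clear.
Tech Session: starts 17:00 before Full Tracking ends 19:00, and ends 18:30 after Full Tracking starts 18:00 → overlap.
Vocals Soundcheck: starts 17:30 before Full Tracking ends 19:00, and ends 18:30 after Full Tracking starts 18:00 → overlap.
Full Tracking overlaps Tech Session, Vocals Soundcheck.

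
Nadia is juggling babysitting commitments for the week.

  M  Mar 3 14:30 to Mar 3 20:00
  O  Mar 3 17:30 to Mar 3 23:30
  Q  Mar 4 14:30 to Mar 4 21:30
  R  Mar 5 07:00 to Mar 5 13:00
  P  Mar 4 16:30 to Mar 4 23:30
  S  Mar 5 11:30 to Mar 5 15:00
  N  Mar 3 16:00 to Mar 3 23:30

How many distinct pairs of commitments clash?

Sorted by start: M, N, O, Q, P, R, S.
N starts before M ends → M and N overlap.
O starts before M ends → M and O overlap.
Q starts after M ends, so nothing later overlaps M either.
O starts before N ends → N and O overlap.
Q starts after N ends, so nothing later overlaps N either.
Q starts after O ends, so nothing later overlaps O either.
P starts before Q ends → Q and P overlap.
R starts after Q ends, so nothing later overlaps Q either.
R starts after P ends, so nothing later overlaps P either.
S starts before R ends → R and S overlap.
Overlapping pairs: M & N, M & O, N & O, P & Q, R & S — 5 in total.

5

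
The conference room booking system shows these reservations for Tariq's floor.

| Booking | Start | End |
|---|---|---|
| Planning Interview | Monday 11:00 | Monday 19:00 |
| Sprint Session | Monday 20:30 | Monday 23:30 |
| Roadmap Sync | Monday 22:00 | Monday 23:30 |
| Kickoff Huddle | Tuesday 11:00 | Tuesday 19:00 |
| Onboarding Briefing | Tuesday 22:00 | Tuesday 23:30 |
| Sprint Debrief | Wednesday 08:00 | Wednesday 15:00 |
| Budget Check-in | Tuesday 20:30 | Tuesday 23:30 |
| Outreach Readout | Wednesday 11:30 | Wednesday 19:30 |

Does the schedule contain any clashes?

Yes

Sorted by start: Planning Interview, Sprint Session, Roadmap Sync, Kickoff Huddle, Budget Check-in, Onboarding Briefing, Sprint Debrief, Outreach Readout.
Sprint Session starts after Planning Interview ends — done with Planning Interview.
Roadmap Sync starts before Sprint Session ends → Sprint Session and Roadmap Sync overlap.
That's a conflict, so the schedule is not conflict-free.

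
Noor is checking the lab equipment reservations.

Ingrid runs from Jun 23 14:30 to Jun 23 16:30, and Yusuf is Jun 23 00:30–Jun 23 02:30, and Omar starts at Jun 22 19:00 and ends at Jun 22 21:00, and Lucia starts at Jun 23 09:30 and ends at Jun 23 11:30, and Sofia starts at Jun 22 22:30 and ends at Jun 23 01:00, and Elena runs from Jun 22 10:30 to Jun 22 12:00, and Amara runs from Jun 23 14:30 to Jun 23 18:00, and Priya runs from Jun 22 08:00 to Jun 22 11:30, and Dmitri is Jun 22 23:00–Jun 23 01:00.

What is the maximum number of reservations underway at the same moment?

Walk through starts and ends in time order (an end at T is processed before a start at T):
Jun 22 08:00 start Priya → 1
Jun 22 10:30 start Elena → 2
Jun 22 11:30 end Priya → 1
Jun 22 12:00 end Elena → 0
Jun 22 19:00 start Omar → 1
Jun 22 21:00 end Omar → 0
Jun 22 22:30 start Sofia → 1
Jun 22 23:00 start Dmitri → 2
Jun 23 00:30 start Yusuf → 3
Jun 23 01:00 end Dmitri → 2
Jun 23 01:00 end Sofia → 1
Jun 23 02:30 end Yusuf → 0
Jun 23 09:30 start Lucia → 1
Jun 23 11:30 end Lucia → 0
Jun 23 14:30 start Amara → 1
Jun 23 14:30 start Ingrid → 2
Jun 23 16:30 end Ingrid → 1
Jun 23 18:00 end Amara → 0
Peak is 3, at Jun 23 00:30 (Dmitri, Sofia, Yusuf).

3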